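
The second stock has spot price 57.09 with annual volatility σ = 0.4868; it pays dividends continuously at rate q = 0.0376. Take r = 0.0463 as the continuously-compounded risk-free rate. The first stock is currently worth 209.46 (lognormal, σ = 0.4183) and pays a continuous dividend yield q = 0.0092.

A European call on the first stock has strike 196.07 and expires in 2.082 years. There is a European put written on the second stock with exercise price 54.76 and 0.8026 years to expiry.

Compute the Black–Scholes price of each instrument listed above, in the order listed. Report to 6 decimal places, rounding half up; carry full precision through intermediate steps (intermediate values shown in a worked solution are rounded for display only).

[the first stock call K=196.07]
σ√T = 0.4183·√2.082 = 0.603571
d₁ = (ln(S/K) + (r−q+σ²/2)T) / (σ√T) = (ln(209.46/196.07) + (0.0463−0.0092+0.4183²/2)·2.082) / 0.603571 = (0.066061 + 0.259391) / 0.603571 = 0.539211
d₂ = d₁ − σ√T = 0.539211 − 0.603571 = -0.064360
e^{−rT} = 0.908104
e^{−qT} = 0.981028
N(d₁) = 0.705129,  N(d₂) = 0.474342
price = S·e^{−qT}·N(d₁) − K·e^{−rT}·N(d₂) = 144.894294 − 84.457486 = 60.436808
[the second stock put K=54.76]
σ√T = 0.4868·√0.8026 = 0.436114
d₁ = (ln(S/K) + (r−q+σ²/2)T) / (σ√T) = (ln(57.09/54.76) + (0.0463−0.0376+0.4868²/2)·0.8026) / 0.436114 = (0.041669 + 0.102080) / 0.436114 = 0.329614
d₂ = d₁ − σ√T = 0.329614 − 0.436114 = -0.106500
e^{−rT} = 0.963522
e^{−qT} = 0.970273
N(−d₁) = 0.370846,  N(−d₂) = 0.542407
price = K·e^{−rT}·N(−d₂) − S·e^{−qT}·N(−d₁) = 28.618728 − 20.542219 = 8.076509

price(the first stock call K=196.07) = 60.436808
price(the second stock put K=54.76) = 8.076509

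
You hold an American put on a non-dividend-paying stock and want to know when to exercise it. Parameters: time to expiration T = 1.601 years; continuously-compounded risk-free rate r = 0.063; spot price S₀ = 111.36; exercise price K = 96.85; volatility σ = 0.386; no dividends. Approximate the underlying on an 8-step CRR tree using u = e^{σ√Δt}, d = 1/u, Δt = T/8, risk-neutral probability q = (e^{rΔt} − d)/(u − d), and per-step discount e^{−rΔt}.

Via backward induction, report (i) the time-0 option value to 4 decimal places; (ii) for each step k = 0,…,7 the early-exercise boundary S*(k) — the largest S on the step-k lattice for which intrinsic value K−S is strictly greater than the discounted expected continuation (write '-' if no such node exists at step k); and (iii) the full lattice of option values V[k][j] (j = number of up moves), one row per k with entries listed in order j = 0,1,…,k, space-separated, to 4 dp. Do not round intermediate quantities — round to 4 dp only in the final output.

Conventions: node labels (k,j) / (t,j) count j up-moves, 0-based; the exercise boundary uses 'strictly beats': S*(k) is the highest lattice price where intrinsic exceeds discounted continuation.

params: Δt=0.20012 u=1.18848 d=0.84141 q=0.49349 e^(-rΔt)=0.98747
t_8 payoffs: 68.8742 57.3343 41.0343 18.0107 0.0000 0.0000 0.0000 0.0000 0.0000
t_7: node(7,0) S=33.2488 payoff=63.6012 vs cont=62.3878 → 63.6012 [stop]  node(7,1) S=46.9638 payoff=49.8862 vs cont=48.6728 → 49.8862 [stop]  node(7,2) S=66.3360 payoff=30.5140 vs cont=29.3006 → 30.5140 [stop]  node(7,3) S=93.6992 payoff=3.1508 vs cont=9.0083 → 9.0083 [wait]  node(7,4) S=132.3496 payoff=0.0000 vs cont=0.0000 → 0.0000 [wait]  node(7,5) S=186.9429 payoff=0.0000 vs cont=0.0000 → 0.0000 [wait]  node(7,6) S=264.0557 payoff=0.0000 vs cont=0.0000 → 0.0000 [wait]  node(7,7) S=372.9770 payoff=0.0000 vs cont=0.0000 → 0.0000 [wait]  ⇒ S*(7)=66.3360
t_6: node(6,0) S=39.5157 payoff=57.3343 vs cont=56.1209 → 57.3343 [stop]  node(6,1) S=55.8157 payoff=41.0343 vs cont=39.8209 → 41.0343 [stop]  node(6,2) S=78.8393 payoff=18.0107 vs cont=19.6517 → 19.6517 [wait]  node(6,3) S=111.3600 payoff=0.0000 vs cont=4.5056 → 4.5056 [wait]  node(6,4) S=157.2953 payoff=0.0000 vs cont=0.0000 → 0.0000 [wait]  node(6,5) S=222.1786 payoff=0.0000 vs cont=0.0000 → 0.0000 [wait]  node(6,6) S=313.8259 payoff=0.0000 vs cont=0.0000 → 0.0000 [wait]  ⇒ S*(6)=55.8157
t_5: node(5,0) S=46.9638 payoff=49.8862 vs cont=48.6728 → 49.8862 [stop]  node(5,1) S=66.3360 payoff=30.5140 vs cont=30.1002 → 30.5140 [stop]  node(5,2) S=93.6992 payoff=3.1508 vs cont=12.0246 → 12.0246 [wait]  node(5,3) S=132.3496 payoff=0.0000 vs cont=2.2535 → 2.2535 [wait]  node(5,4) S=186.9429 payoff=0.0000 vs cont=0.0000 → 0.0000 [wait]  node(5,5) S=264.0557 payoff=0.0000 vs cont=0.0000 → 0.0000 [wait]  ⇒ S*(5)=66.3360
t_4: node(4,0) S=55.8157 payoff=41.0343 vs cont=39.8209 → 41.0343 [stop]  node(4,1) S=78.8393 payoff=18.0107 vs cont=21.1216 → 21.1216 [wait]  node(4,2) S=111.3600 payoff=0.0000 vs cont=7.1124 → 7.1124 [wait]  node(4,3) S=157.2953 payoff=0.0000 vs cont=1.1271 → 1.1271 [wait]  node(4,4) S=222.1786 payoff=0.0000 vs cont=0.0000 → 0.0000 [wait]  ⇒ S*(4)=55.8157
t_3: node(3,0) S=66.3360 payoff=30.5140 vs cont=30.8166 → 30.8166 [wait]  node(3,1) S=93.6992 payoff=3.1508 vs cont=14.0302 → 14.0302 [wait]  node(3,2) S=132.3496 payoff=0.0000 vs cont=4.1066 → 4.1066 [wait]  node(3,3) S=186.9429 payoff=0.0000 vs cont=0.5637 → 0.5637 [wait]  ⇒ S*(3)=-
t_2: node(2,0) S=78.8393 payoff=18.0107 vs cont=22.2503 → 22.2503 [wait]  node(2,1) S=111.3600 payoff=0.0000 vs cont=9.0185 → 9.0185 [wait]  node(2,2) S=157.2953 payoff=0.0000 vs cont=2.3287 → 2.3287 [wait]  ⇒ S*(2)=-
t_1: node(1,0) S=93.6992 payoff=3.1508 vs cont=15.5235 → 15.5235 [wait]  node(1,1) S=132.3496 payoff=0.0000 vs cont=5.6455 → 5.6455 [wait]  ⇒ S*(1)=-
t_0: node(0,0) S=111.3600 payoff=0.0000 vs cont=10.5154 → 10.5154 [wait]  ⇒ S*(0)=-

price = 10.5154
boundary = - - - - 55.8157 66.3360 55.8157 66.3360
tree:
10.5154
15.5235 5.6455
22.2503 9.0185 2.3287
30.8166 14.0302 4.1066 0.5637
41.0343 21.1216 7.1124 1.1271 0.0000
49.8862 30.5140 12.0246 2.2535 0.0000 0.0000
57.3343 41.0343 19.6517 4.5056 0.0000 0.0000 0.0000
63.6012 49.8862 30.5140 9.0083 0.0000 0.0000 0.0000 0.0000
68.8742 57.3343 41.0343 18.0107 0.0000 0.0000 0.0000 0.0000 0.0000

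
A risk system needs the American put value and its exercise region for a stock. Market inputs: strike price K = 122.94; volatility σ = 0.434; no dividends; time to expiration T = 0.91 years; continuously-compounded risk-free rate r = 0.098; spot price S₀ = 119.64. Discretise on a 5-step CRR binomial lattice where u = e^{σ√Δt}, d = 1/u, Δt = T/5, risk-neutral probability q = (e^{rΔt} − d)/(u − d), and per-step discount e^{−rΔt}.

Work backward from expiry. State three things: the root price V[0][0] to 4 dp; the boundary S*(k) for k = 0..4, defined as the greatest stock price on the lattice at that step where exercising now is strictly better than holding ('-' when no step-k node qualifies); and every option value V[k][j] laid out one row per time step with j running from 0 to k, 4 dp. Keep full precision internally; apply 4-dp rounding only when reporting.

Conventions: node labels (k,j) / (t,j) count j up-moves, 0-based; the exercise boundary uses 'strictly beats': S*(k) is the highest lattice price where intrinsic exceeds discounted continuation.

price = 17.6439
boundary = - - 82.6145 68.6510 82.6145
tree:
17.6439
27.2154 8.7873
40.3255 15.1938 2.7510
54.2890 25.3947 5.6253 0.0000
65.8925 40.3255 11.5029 0.0000 0.0000
75.5347 54.2890 23.5217 0.0000 0.0000 0.0000

Δt=0.18200  u=1.20340  d=0.83098  q=0.50217  discount=0.98232
step 5 (expiry): payoffs max(K−S,0) = 75.5347 54.2890 23.5217 0.0000 0.0000 0.0000
step 4: (k=4,j=0): S=57.0475, K−S=65.8925, hold=63.7192 ⇒ V=65.8925 exercise | (k=4,j=1): S=82.6145, K−S=40.3255, hold=38.1521 ⇒ V=40.3255 exercise | (k=4,j=2): S=119.6400, K−S=3.3000, hold=11.5029 ⇒ V=11.5029 continue | (k=4,j=3): S=173.2592, K−S=0.0000, hold=0.0000 ⇒ V=0.0000 continue | (k=4,j=4): S=250.9090, K−S=0.0000, hold=0.0000 ⇒ V=0.0000 continue  boundary S*=82.6145
step 3: (k=3,j=0): S=68.6510, K−S=54.2890, hold=52.1157 ⇒ V=54.2890 exercise | (k=3,j=1): S=99.4183, K−S=23.5217, hold=25.3947 ⇒ V=25.3947 continue | (k=3,j=2): S=143.9748, K−S=0.0000, hold=5.6253 ⇒ V=5.6253 continue | (k=3,j=3): S=208.5001, K−S=0.0000, hold=0.0000 ⇒ V=0.0000 continue  boundary S*=68.6510
step 2: (k=2,j=0): S=82.6145, K−S=40.3255, hold=39.0761 ⇒ V=40.3255 exercise | (k=2,j=1): S=119.6400, K−S=3.3000, hold=15.1938 ⇒ V=15.1938 continue | (k=2,j=2): S=173.2592, K−S=0.0000, hold=2.7510 ⇒ V=2.7510 continue  boundary S*=82.6145
step 1: (k=1,j=0): S=99.4183, K−S=23.5217, hold=27.2154 ⇒ V=27.2154 continue | (k=1,j=1): S=143.9748, K−S=0.0000, hold=8.7873 ⇒ V=8.7873 continue  boundary S*=-
step 0: (k=0,j=0): S=119.6400, K−S=3.3000, hold=17.6439 ⇒ V=17.6439 continue  boundary S*=-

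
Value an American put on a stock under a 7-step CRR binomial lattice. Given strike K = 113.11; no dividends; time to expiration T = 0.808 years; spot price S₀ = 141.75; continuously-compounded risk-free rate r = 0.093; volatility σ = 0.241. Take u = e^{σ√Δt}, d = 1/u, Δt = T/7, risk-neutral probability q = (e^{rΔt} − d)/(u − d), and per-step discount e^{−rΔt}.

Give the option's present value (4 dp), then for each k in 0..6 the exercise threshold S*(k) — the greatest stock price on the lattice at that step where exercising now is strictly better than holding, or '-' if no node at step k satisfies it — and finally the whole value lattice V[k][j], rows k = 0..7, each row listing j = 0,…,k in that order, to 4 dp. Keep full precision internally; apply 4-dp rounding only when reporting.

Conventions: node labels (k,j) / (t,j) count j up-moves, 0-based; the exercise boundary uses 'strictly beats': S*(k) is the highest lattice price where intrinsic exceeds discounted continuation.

price = 1.0725
boundary = - - - - - 94.1292 102.1608
tree:
1.0725
2.0097 0.3124
3.6943 0.6452 0.0411
6.6243 1.3250 0.0914 0.0000
11.4864 2.7023 0.2031 0.0000 0.0000
18.9808 5.4664 0.4516 0.0000 0.0000 0.0000
26.3809 10.9492 1.0041 0.0000 0.0000 0.0000 0.0000
33.1992 18.9808 2.2324 0.0000 0.0000 0.0000 0.0000 0.0000

params: Δt=0.11543 u=1.08532 d=0.92138 q=0.54537 e^(-rΔt)=0.98932
t_7 payoffs: 33.1992 18.9808 2.2324 0.0000 0.0000 0.0000 0.0000 0.0000
t_6: node(6,0) S=86.7291 payoff=26.3809 vs cont=25.1732 → 26.3809 [stop]  node(6,1) S=102.1608 payoff=10.9492 vs cont=9.7415 → 10.9492 [stop]  node(6,2) S=120.3382 payoff=0.0000 vs cont=1.0041 → 1.0041 [wait]  node(6,3) S=141.7500 payoff=0.0000 vs cont=0.0000 → 0.0000 [wait]  node(6,4) S=166.9715 payoff=0.0000 vs cont=0.0000 → 0.0000 [wait]  node(6,5) S=196.6807 payoff=0.0000 vs cont=0.0000 → 0.0000 [wait]  node(6,6) S=231.6761 payoff=0.0000 vs cont=0.0000 → 0.0000 [wait]  ⇒ S*(6)=102.1608
t_5: node(5,0) S=94.1292 payoff=18.9808 vs cont=17.7730 → 18.9808 [stop]  node(5,1) S=110.8776 payoff=2.2324 vs cont=5.4664 → 5.4664 [wait]  node(5,2) S=130.6061 payoff=0.0000 vs cont=0.4516 → 0.4516 [wait]  node(5,3) S=153.8448 payoff=0.0000 vs cont=0.0000 → 0.0000 [wait]  node(5,4) S=181.2183 payoff=0.0000 vs cont=0.0000 → 0.0000 [wait]  node(5,5) S=213.4625 payoff=0.0000 vs cont=0.0000 → 0.0000 [wait]  ⇒ S*(5)=94.1292
t_4: node(4,0) S=102.1608 payoff=10.9492 vs cont=11.4864 → 11.4864 [wait]  node(4,1) S=120.3382 payoff=0.0000 vs cont=2.7023 → 2.7023 [wait]  node(4,2) S=141.7500 payoff=0.0000 vs cont=0.2031 → 0.2031 [wait]  node(4,3) S=166.9715 payoff=0.0000 vs cont=0.0000 → 0.0000 [wait]  node(4,4) S=196.6807 payoff=0.0000 vs cont=0.0000 → 0.0000 [wait]  ⇒ S*(4)=-
t_3: node(3,0) S=110.8776 payoff=2.2324 vs cont=6.6243 → 6.6243 [wait]  node(3,1) S=130.6061 payoff=0.0000 vs cont=1.3250 → 1.3250 [wait]  node(3,2) S=153.8448 payoff=0.0000 vs cont=0.0914 → 0.0914 [wait]  node(3,3) S=181.2183 payoff=0.0000 vs cont=0.0000 → 0.0000 [wait]  ⇒ S*(3)=-
t_2: node(2,0) S=120.3382 payoff=0.0000 vs cont=3.6943 → 3.6943 [wait]  node(2,1) S=141.7500 payoff=0.0000 vs cont=0.6452 → 0.6452 [wait]  node(2,2) S=166.9715 payoff=0.0000 vs cont=0.0411 → 0.0411 [wait]  ⇒ S*(2)=-
t_1: node(1,0) S=130.6061 payoff=0.0000 vs cont=2.0097 → 2.0097 [wait]  node(1,1) S=153.8448 payoff=0.0000 vs cont=0.3124 → 0.3124 [wait]  ⇒ S*(1)=-
t_0: node(0,0) S=141.7500 payoff=0.0000 vs cont=1.0725 → 1.0725 [wait]  ⇒ S*(0)=-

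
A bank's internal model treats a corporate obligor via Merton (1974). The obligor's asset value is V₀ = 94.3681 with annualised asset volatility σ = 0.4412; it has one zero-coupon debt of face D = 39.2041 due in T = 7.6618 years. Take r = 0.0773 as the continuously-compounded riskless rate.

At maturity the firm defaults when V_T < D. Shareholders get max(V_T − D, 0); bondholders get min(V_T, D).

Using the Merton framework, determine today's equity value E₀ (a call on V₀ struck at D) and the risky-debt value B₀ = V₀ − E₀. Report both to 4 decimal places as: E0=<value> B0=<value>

With assets at 94.3681 and a single debt payment of 39.2041 at 7.6618 years:
d₁ = [ln(V₀/D) + (r + σ²/2)T] / (σ√T)
   = [ln(94.3681/39.2041) + (0.0773 + 0.5·0.4412²)·7.6618] / (0.4412·√7.6618)
   = [0.878422 + 1.337970] / 1.221240 = 1.814871
d₂ = d₁ − σ√T = 1.814871 − 1.221240 = 0.593631
N(d₁) = 0.965228,  N(d₂) = 0.723621,  e^(−rT) = 0.553078
E₀ = V₀·N(d₁) − D·e^(−rT)·N(d₂)
   = 94.3681·0.965228 − 39.2041·0.553078·0.723621 = 75.396547
B₀ = V₀ − E₀ = 94.3681 − 75.396547 = 18.971553

E0=75.3965 B0=18.9716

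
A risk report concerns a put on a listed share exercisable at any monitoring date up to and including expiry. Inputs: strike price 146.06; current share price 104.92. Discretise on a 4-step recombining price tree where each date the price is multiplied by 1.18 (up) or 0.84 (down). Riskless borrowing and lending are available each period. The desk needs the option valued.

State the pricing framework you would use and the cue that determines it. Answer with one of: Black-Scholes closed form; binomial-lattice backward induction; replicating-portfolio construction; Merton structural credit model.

Key observation: the put (strike 146.06 on spot 104.92) is American-style on a 4-step discrete price model, so the early-exercise decision at every node requires stepwise backward valuation — a closed form cannot price the exercise right.

framework: binomial-lattice backward induction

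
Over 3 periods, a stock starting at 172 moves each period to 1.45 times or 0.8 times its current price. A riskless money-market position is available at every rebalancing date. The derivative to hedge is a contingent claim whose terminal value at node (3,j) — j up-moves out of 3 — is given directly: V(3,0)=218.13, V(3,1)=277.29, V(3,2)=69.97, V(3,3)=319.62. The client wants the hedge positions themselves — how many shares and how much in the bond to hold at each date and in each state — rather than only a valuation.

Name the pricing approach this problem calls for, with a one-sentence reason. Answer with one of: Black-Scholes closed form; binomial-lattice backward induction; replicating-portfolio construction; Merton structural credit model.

Key observation: the task asks for the hedge itself — share and bond holdings at every node of the 3-period tree on spot 172 with factors 1.45/0.8 — which is exactly what the replicating-portfolio construction produces.

framework: replicating-portfolio construction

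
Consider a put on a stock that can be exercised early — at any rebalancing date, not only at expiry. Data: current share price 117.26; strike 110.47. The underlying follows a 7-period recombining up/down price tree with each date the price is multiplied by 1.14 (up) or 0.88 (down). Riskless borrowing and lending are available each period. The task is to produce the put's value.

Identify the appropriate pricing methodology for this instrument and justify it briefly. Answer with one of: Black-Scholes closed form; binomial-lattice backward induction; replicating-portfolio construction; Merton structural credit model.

framework: binomial-lattice backward induction

Key observation: an American put (K = 110.47, S₀ = 117.26) on a 7-date tree has no closed form — the optimal stopping decision is embedded and must be resolved recursively from expiry.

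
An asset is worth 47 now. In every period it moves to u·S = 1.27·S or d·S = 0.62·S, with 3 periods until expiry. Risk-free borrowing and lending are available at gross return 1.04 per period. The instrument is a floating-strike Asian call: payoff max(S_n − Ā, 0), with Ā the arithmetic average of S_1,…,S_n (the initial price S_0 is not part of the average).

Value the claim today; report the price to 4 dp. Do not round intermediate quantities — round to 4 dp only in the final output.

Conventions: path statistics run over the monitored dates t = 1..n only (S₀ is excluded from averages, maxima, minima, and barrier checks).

price = 5.7803

No-arbitrage gives p* = (R−d)/(u−d) = 0.6462: enumerate every path, weight its payoff by its p*-probability, and discount by R^3.
Enumerate all 2^3 = 8 price paths (U = up ×1.27, D = down ×0.62); each path with k up-moves has probability p*^k·(1−p*)^(3−k).
DDD: Ā=19.4694, payoff=0.0000, prob=0.044304
UDD: Ā=39.8809, payoff=0.0000, prob=0.080903
DUD: Ā=29.6975, payoff=0.0000, prob=0.080903
UUD: Ā=60.8321, payoff=0.0000, prob=0.147736
DDU: Ā=23.3839, payoff=0.0000, prob=0.080903
UDU: Ā=47.8992, payoff=0.0000, prob=0.147736
DUU: Ā=37.7159, payoff=9.2840, prob=0.147736
UUU: Ā=77.2568, payoff=19.0172, prob=0.269779
Price = Σ prob·payoff / R^3 = 6.502028 / 1.124864 = 5.7803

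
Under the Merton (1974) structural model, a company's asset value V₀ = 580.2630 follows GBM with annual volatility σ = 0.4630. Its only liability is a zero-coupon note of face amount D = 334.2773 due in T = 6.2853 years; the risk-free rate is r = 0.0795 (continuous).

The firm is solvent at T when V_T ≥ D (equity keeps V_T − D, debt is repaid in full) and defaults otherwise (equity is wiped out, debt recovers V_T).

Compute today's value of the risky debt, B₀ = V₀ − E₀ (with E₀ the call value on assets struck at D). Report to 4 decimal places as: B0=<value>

Work the structural quantities from V₀ = 580.2630 against face 334.2773:
d₁ = [ln(V₀/D) + (r + σ²/2)T] / (σ√T)
   = [ln(580.2630/334.2773) + (0.0795 + 0.5·0.4630²)·6.2853] / (0.4630·√6.2853)
   = [0.551511 + 1.173368] / 1.160764 = 1.485985
d₂ = d₁ − σ√T = 1.485985 − 1.160764 = 0.325221
N(d₁) = 0.931359,  N(d₂) = 0.627493,  e^(−rT) = 0.606724
E₀ = V₀·N(d₁) − D·e^(−rT)·N(d₂)
   = 580.2630·0.931359 − 334.2773·0.606724·0.627493 = 413.168451
B₀ = V₀ − E₀ = 580.2630 − 413.168451 = 167.094549

B0=167.0945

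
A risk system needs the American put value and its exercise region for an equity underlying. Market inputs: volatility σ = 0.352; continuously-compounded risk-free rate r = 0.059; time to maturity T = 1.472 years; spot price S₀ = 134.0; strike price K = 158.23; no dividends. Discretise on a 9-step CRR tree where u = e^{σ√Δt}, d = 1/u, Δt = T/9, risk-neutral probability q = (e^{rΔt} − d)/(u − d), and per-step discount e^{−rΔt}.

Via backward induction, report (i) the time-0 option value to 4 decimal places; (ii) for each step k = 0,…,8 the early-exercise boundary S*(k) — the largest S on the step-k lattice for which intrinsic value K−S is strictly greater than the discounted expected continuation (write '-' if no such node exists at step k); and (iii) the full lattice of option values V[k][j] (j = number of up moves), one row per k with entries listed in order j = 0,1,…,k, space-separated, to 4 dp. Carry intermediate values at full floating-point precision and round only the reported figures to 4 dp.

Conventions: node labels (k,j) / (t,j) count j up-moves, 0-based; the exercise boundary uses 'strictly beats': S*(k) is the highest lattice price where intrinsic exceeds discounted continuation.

price = 32.4693
boundary = - - 100.7990 87.4242 100.7990 116.2199 100.7990 116.2199 134.0000
tree:
32.4693
43.8322 21.6657
57.4310 30.9995 12.6940
70.8058 42.9602 19.5657 6.0255
82.4059 57.4310 29.2330 10.2175 1.9241
92.4668 70.8058 42.0101 16.9434 3.6475 0.2271
101.1927 82.4059 57.4310 27.2625 6.8882 0.4572 0.0000
108.7609 92.4668 70.8058 42.0101 12.9513 0.9204 0.0000 0.0000
115.3248 101.1927 82.4059 57.4310 24.2300 1.8528 0.0000 0.0000 0.0000
121.0178 108.7609 92.4668 70.8058 42.0101 3.7298 0.0000 0.0000 0.0000 0.0000

Δt=0.16356, u=1.15299, d=0.86731, q=0.49841, disc=e^(-rΔt)=0.99040
k=9 terminal: V=max(K-S,0) → 121.0178 108.7609 92.4668 70.8058 42.0101 3.7298 0.0000 0.0000 0.0000 0.0000
k=8: j=0 S=42.9052 intr=115.3248 cont=113.8053 V=115.3248[EX]; j=1 S=57.0373 intr=101.1927 cont=99.6732 V=101.1927[EX]; j=2 S=75.8241 intr=82.4059 cont=80.8863 V=82.4059[EX]; j=3 S=100.7990 intr=57.4310 cont=55.9115 V=57.4310[EX]; j=4 S=134.0000 intr=24.2300 cont=22.7105 V=24.2300[EX]; j=5 S=178.1367 intr=0.0000 cont=1.8528 V=1.8528[hold]; j=6 S=236.8112 intr=0.0000 cont=0.0000 V=0.0000[hold]; j=7 S=314.8118 intr=0.0000 cont=0.0000 V=0.0000[hold]; j=8 S=418.5041 intr=0.0000 cont=0.0000 V=0.0000[hold]  S*(8)=134.0000
k=7: j=0 S=49.4691 intr=108.7609 cont=107.2413 V=108.7609[EX]; j=1 S=65.7632 intr=92.4668 cont=90.9472 V=92.4668[EX]; j=2 S=87.4242 intr=70.8058 cont=69.2862 V=70.8058[EX]; j=3 S=116.2199 intr=42.0101 cont=40.4906 V=42.0101[EX]; j=4 S=154.5002 intr=3.7298 cont=12.9513 V=12.9513[hold]; j=5 S=205.3893 intr=0.0000 cont=0.9204 V=0.9204[hold]; j=6 S=273.0402 intr=0.0000 cont=0.0000 V=0.0000[hold]; j=7 S=362.9738 intr=0.0000 cont=0.0000 V=0.0000[hold]  S*(7)=116.2199
k=6: j=0 S=57.0373 intr=101.1927 cont=99.6732 V=101.1927[EX]; j=1 S=75.8241 intr=82.4059 cont=80.8863 V=82.4059[EX]; j=2 S=100.7990 intr=57.4310 cont=55.9115 V=57.4310[EX]; j=3 S=134.0000 intr=24.2300 cont=27.2625 V=27.2625[hold]; j=4 S=178.1367 intr=0.0000 cont=6.8882 V=6.8882[hold]; j=5 S=236.8112 intr=0.0000 cont=0.4572 V=0.4572[hold]; j=6 S=314.8118 intr=0.0000 cont=0.0000 V=0.0000[hold]  S*(6)=100.7990
k=5: j=0 S=65.7632 intr=92.4668 cont=90.9472 V=92.4668[EX]; j=1 S=87.4242 intr=70.8058 cont=69.2862 V=70.8058[EX]; j=2 S=116.2199 intr=42.0101 cont=41.9875 V=42.0101[EX]; j=3 S=154.5002 intr=3.7298 cont=16.9434 V=16.9434[hold]; j=4 S=205.3893 intr=0.0000 cont=3.6475 V=3.6475[hold]; j=5 S=273.0402 intr=0.0000 cont=0.2271 V=0.2271[hold]  S*(5)=116.2199
k=4: j=0 S=75.8241 intr=82.4059 cont=80.8863 V=82.4059[EX]; j=1 S=100.7990 intr=57.4310 cont=55.9115 V=57.4310[EX]; j=2 S=134.0000 intr=24.2300 cont=29.2330 V=29.2330[hold]; j=3 S=178.1367 intr=0.0000 cont=10.2175 V=10.2175[hold]; j=4 S=236.8112 intr=0.0000 cont=1.9241 V=1.9241[hold]  S*(4)=100.7990
k=3: j=0 S=87.4242 intr=70.8058 cont=69.2862 V=70.8058[EX]; j=1 S=116.2199 intr=42.0101 cont=42.9602 V=42.9602[hold]; j=2 S=154.5002 intr=3.7298 cont=19.5657 V=19.5657[hold]; j=3 S=205.3893 intr=0.0000 cont=6.0255 V=6.0255[hold]  S*(3)=87.4242
k=2: j=0 S=100.7990 intr=57.4310 cont=56.3805 V=57.4310[EX]; j=1 S=134.0000 intr=24.2300 cont=30.9995 V=30.9995[hold]; j=2 S=178.1367 intr=0.0000 cont=12.6940 V=12.6940[hold]  S*(2)=100.7990
k=1: j=0 S=116.2199 intr=42.0101 cont=43.8322 V=43.8322[hold]; j=1 S=154.5002 intr=3.7298 cont=21.6657 V=21.6657[hold]  S*(1)=-
k=0: j=0 S=134.0000 intr=24.2300 cont=32.4693 V=32.4693[hold]  S*(0)=-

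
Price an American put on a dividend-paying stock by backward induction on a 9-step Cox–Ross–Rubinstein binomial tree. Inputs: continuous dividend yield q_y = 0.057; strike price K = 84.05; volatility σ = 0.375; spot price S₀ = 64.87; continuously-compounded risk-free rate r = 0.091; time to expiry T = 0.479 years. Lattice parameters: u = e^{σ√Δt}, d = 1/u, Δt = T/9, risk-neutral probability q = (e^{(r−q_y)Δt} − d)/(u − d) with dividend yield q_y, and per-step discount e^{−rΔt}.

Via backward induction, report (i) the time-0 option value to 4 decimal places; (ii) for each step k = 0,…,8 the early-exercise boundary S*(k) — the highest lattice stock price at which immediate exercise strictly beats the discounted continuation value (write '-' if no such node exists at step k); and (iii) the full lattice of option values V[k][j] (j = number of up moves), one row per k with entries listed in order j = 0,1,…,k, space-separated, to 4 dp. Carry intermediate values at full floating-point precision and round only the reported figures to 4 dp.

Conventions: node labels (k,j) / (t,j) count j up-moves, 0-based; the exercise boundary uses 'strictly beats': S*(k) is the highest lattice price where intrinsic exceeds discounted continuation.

price = 19.7975
boundary = - 59.4939 54.5633 59.4939 54.5633 59.4939 64.8700 70.7320 77.1236
tree:
19.7975
24.5561 15.0181
29.4867 19.5237 10.4560
34.0087 24.5561 14.4554 6.3778
38.1559 29.4867 19.2469 9.5887 3.0837
41.9594 34.0087 24.5561 13.8863 5.1901 0.9117
45.4477 38.1559 29.4867 19.1800 8.4888 1.7923 0.0000
48.6469 41.9594 34.0087 24.5561 13.3180 3.5234 0.0000 0.0000
51.5810 45.4477 38.1559 29.4867 19.1800 6.9264 0.0000 0.0000 0.0000
54.2719 48.6469 41.9594 34.0087 24.5561 13.3180 0.0000 0.0000 0.0000 0.0000

params: Δt=0.05322 u=1.09036 d=0.91712 q=0.48884 e^(-rΔt)=0.99517
t_9 payoffs: 54.2719 48.6469 41.9594 34.0087 24.5561 13.3180 0.0000 0.0000 0.0000 0.0000
t_8: node(8,0) S=32.4690 payoff=51.5810 vs cont=51.2732 → 51.5810 [stop]  node(8,1) S=38.6023 payoff=45.4477 vs cont=45.1586 → 45.4477 [stop]  node(8,2) S=45.8941 payoff=38.1559 vs cont=37.8888 → 38.1559 [stop]  node(8,3) S=54.5633 payoff=29.4867 vs cont=29.2459 → 29.4867 [stop]  node(8,4) S=64.8700 payoff=19.1800 vs cont=18.9704 → 19.1800 [stop]  node(8,5) S=77.1236 payoff=6.9264 vs cont=6.7748 → 6.9264 [stop]  node(8,6) S=91.6919 payoff=0.0000 vs cont=0.0000 → 0.0000 [wait]  node(8,7) S=109.0121 payoff=0.0000 vs cont=0.0000 → 0.0000 [wait]  node(8,8) S=129.6040 payoff=0.0000 vs cont=0.0000 → 0.0000 [wait]  ⇒ S*(8)=77.1236
t_7: node(7,0) S=35.4031 payoff=48.6469 vs cont=48.3481 → 48.6469 [stop]  node(7,1) S=42.0906 payoff=41.9594 vs cont=41.6808 → 41.9594 [stop]  node(7,2) S=50.0413 payoff=34.0087 vs cont=33.7542 → 34.0087 [stop]  node(7,3) S=59.4939 payoff=24.5561 vs cont=24.3303 → 24.5561 [stop]  node(7,4) S=70.7320 payoff=13.3180 vs cont=13.1262 → 13.3180 [stop]  node(7,5) S=84.0929 payoff=0.0000 vs cont=3.5234 → 3.5234 [wait]  node(7,6) S=99.9777 payoff=0.0000 vs cont=0.0000 → 0.0000 [wait]  node(7,7) S=118.8630 payoff=0.0000 vs cont=0.0000 → 0.0000 [wait]  ⇒ S*(7)=70.7320
t_6: node(6,0) S=38.6023 payoff=45.4477 vs cont=45.1586 → 45.4477 [stop]  node(6,1) S=45.8941 payoff=38.1559 vs cont=37.8888 → 38.1559 [stop]  node(6,2) S=54.5633 payoff=29.4867 vs cont=29.2459 → 29.4867 [stop]  node(6,3) S=64.8700 payoff=19.1800 vs cont=18.9704 → 19.1800 [stop]  node(6,4) S=77.1236 payoff=6.9264 vs cont=8.4888 → 8.4888 [wait]  node(6,5) S=91.6919 payoff=0.0000 vs cont=1.7923 → 1.7923 [wait]  node(6,6) S=109.0121 payoff=0.0000 vs cont=0.0000 → 0.0000 [wait]  ⇒ S*(6)=64.8700
t_5: node(5,0) S=42.0906 payoff=41.9594 vs cont=41.6808 → 41.9594 [stop]  node(5,1) S=50.0413 payoff=34.0087 vs cont=33.7542 → 34.0087 [stop]  node(5,2) S=59.4939 payoff=24.5561 vs cont=24.3303 → 24.5561 [stop]  node(5,3) S=70.7320 payoff=13.3180 vs cont=13.8863 → 13.8863 [wait]  node(5,4) S=84.0929 payoff=0.0000 vs cont=5.1901 → 5.1901 [wait]  node(5,5) S=99.9777 payoff=0.0000 vs cont=0.9117 → 0.9117 [wait]  ⇒ S*(5)=59.4939
t_4: node(4,0) S=45.8941 payoff=38.1559 vs cont=37.8888 → 38.1559 [stop]  node(4,1) S=54.5633 payoff=29.4867 vs cont=29.2459 → 29.4867 [stop]  node(4,2) S=64.8700 payoff=19.1800 vs cont=19.2469 → 19.2469 [wait]  node(4,3) S=77.1236 payoff=6.9264 vs cont=9.5887 → 9.5887 [wait]  node(4,4) S=91.6919 payoff=0.0000 vs cont=3.0837 → 3.0837 [wait]  ⇒ S*(4)=54.5633
t_3: node(3,0) S=50.0413 payoff=34.0087 vs cont=33.7542 → 34.0087 [stop]  node(3,1) S=59.4939 payoff=24.5561 vs cont=24.3628 → 24.5561 [stop]  node(3,2) S=70.7320 payoff=13.3180 vs cont=14.4554 → 14.4554 [wait]  node(3,3) S=84.0929 payoff=0.0000 vs cont=6.3778 → 6.3778 [wait]  ⇒ S*(3)=59.4939
t_2: node(2,0) S=54.5633 payoff=29.4867 vs cont=29.2459 → 29.4867 [stop]  node(2,1) S=64.8700 payoff=19.1800 vs cont=19.5237 → 19.5237 [wait]  node(2,2) S=77.1236 payoff=6.9264 vs cont=10.4560 → 10.4560 [wait]  ⇒ S*(2)=54.5633
t_1: node(1,0) S=59.4939 payoff=24.5561 vs cont=24.4975 → 24.5561 [stop]  node(1,1) S=70.7320 payoff=13.3180 vs cont=15.0181 → 15.0181 [wait]  ⇒ S*(1)=59.4939
t_0: node(0,0) S=64.8700 payoff=19.1800 vs cont=19.7975 → 19.7975 [wait]  ⇒ S*(0)=-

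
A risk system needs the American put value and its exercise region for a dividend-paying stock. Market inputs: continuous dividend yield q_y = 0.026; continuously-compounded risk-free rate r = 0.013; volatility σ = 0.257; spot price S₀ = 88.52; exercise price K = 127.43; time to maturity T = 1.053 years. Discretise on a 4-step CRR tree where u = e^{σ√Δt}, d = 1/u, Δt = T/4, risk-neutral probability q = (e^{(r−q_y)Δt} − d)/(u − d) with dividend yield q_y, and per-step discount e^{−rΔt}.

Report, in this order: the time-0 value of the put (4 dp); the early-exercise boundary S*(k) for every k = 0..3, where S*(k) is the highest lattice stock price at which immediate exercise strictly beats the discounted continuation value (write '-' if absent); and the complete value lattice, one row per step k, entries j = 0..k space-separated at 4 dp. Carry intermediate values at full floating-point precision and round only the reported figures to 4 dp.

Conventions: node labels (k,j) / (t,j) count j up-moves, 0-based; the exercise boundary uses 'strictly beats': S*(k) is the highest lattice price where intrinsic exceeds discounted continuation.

price = 40.5202
boundary = - - - 59.5993
tree:
40.5202
50.1293 29.2774
59.5011 39.2443 17.5199
67.8307 49.9394 26.6867 6.6351
75.1934 59.4301 38.9100 12.1976 0.0000

params: Δt=0.26325 u=1.14095 d=0.87646 q=0.45417 e^(-rΔt)=0.99658
t_4 payoffs: 75.1934 59.4301 38.9100 12.1976 0.0000
t_3: node(3,0) S=59.5993 payoff=67.8307 vs cont=67.8018 → 67.8307 [stop]  node(3,1) S=77.5845 payoff=49.8455 vs cont=49.9394 → 49.9394 [wait]  node(3,2) S=100.9969 payoff=26.4331 vs cont=26.6867 → 26.6867 [wait]  node(3,3) S=131.4744 payoff=0.0000 vs cont=6.6351 → 6.6351 [wait]  ⇒ S*(3)=59.5993
t_2: node(2,0) S=67.9999 payoff=59.4301 vs cont=59.5011 → 59.5011 [wait]  node(2,1) S=88.5200 payoff=38.9100 vs cont=39.2443 → 39.2443 [wait]  node(2,2) S=115.2324 payoff=12.1976 vs cont=17.5199 → 17.5199 [wait]  ⇒ S*(2)=-
t_1: node(1,0) S=77.5845 payoff=49.8455 vs cont=50.1293 → 50.1293 [wait]  node(1,1) S=100.9969 payoff=26.4331 vs cont=29.2774 → 29.2774 [wait]  ⇒ S*(1)=-
t_0: node(0,0) S=88.5200 payoff=38.9100 vs cont=40.5202 → 40.5202 [wait]  ⇒ S*(0)=-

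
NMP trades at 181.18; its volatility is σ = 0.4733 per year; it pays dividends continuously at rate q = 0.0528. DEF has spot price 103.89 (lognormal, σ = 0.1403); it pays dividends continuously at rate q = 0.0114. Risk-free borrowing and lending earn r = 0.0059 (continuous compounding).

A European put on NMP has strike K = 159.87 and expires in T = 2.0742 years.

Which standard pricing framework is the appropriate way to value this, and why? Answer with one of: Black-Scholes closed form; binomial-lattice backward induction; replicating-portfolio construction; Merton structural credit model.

framework: Black-Scholes closed form

Key observation: everything needed for the exact continuous-time valuation of the European put on NMP (strike 159.87) is given, and no feature rules the closed form out.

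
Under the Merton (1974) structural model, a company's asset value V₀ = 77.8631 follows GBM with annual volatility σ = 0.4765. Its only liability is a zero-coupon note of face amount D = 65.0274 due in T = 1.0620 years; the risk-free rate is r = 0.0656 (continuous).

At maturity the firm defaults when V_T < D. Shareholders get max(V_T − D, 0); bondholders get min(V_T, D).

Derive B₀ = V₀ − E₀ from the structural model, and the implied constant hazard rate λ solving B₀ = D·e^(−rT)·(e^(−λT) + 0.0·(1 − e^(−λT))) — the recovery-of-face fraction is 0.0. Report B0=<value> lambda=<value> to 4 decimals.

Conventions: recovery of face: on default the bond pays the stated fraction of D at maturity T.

B0=54.1678 lambda=0.1065

Apply the equity-as-call identities (strike 65.0274, horizon 1.0620 years):
d₁ = [ln(V₀/D) + (r + σ²/2)T] / (σ√T)
   = [ln(77.8631/65.0274) + (0.0656 + 0.5·0.4765²)·1.0620] / (0.4765·√1.0620)
   = [0.180143 + 0.190232] / 0.491049 = 0.754253
d₂ = d₁ − σ√T = 0.754253 − 0.491049 = 0.263203
N(d₁) = 0.774651,  N(d₂) = 0.603803,  e^(−rT) = 0.932704
E₀ = V₀·N(d₁) − D·e^(−rT)·N(d₂)
   = 77.8631·0.774651 − 65.0274·0.932704·0.603803 = 23.695290
B₀ = V₀ − E₀ = 77.8631 − 23.695290 = 54.167810
e^(−λT) = (B₀·e^(rT)/D − 0)/(1 − 0) = (54.1678·1.072151/65.0274 − 0)/1 = 0.89310164
λ = −ln(0.89310164)/1.0620 = 0.106455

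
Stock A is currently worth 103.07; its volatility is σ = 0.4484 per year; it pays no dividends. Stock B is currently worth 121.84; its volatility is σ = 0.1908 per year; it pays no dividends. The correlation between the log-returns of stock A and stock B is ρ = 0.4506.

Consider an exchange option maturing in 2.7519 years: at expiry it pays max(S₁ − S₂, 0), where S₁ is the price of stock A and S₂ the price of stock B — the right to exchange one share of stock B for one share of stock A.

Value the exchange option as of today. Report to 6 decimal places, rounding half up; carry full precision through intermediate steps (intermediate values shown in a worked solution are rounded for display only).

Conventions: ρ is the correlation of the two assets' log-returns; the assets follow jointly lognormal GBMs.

σ_eff = √(σ₁² + σ₂² − 2ρσ₁σ₂) = √(0.4484² + 0.1908² − 2·0.4506·0.4484·0.1908) = 0.400456
d₁ = (ln(S₁/S₂) + (q₂ − q₁ + σ_eff²/2)T) / (σ_eff√T) = (ln(103.07/121.84) + (0.0 − 0.0 + 0.080183)·2.7519) / 0.664311 = 0.080315
d₂ = d₁ − σ_eff√T = 0.080315 − 0.664311 = -0.583996
N(d₁) = 0.532007,  N(d₂) = 0.279612
V = S₁·e^{−q₁T}·N(d₁) − S₂·e^{−q₂T}·N(d₂) = 54.833932 − 34.067870 = 20.766063
Key observation: pricing in stock B-units makes this a unit-strike call on the ratio S₁/S₂ — the risk-free rate cancels and cannot affect the value.

exchange price = 20.766063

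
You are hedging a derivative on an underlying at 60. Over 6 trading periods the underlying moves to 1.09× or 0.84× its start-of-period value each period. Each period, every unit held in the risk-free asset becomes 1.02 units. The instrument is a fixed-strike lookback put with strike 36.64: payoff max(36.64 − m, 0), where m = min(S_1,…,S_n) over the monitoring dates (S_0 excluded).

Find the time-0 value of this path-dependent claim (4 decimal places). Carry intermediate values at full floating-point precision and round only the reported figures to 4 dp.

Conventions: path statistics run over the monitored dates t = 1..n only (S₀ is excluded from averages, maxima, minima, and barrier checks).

price = 0.1761

Set p* = 0.7200 (from d < R < u); the path-dependent value is the discounted p*-expectation over all price paths.
Enumerate all 2^6 = 64 price paths (U = up ×1.09, D = down ×0.84); each path with k up-moves has probability p*^k·(1−p*)^(6−k).
DDDDDD: m=21.0779, payoff=15.5621, prob=0.000482
UDDDDD: m=27.3511, payoff=9.2889, prob=0.001239
DUDDDD: m=27.3511, payoff=9.2889, prob=0.001239
UUDDDD: m=35.4913, payoff=1.1487, prob=0.003186
DDUDDD: m=27.3511, payoff=9.2889, prob=0.001239
UDUDDD: m=35.4913, payoff=1.1487, prob=0.003186
DUUDDD: m=35.4913, payoff=1.1487, prob=0.003186
UUUDDD: m=46.0541, payoff=0.0000, prob=0.008194
DDDUDD: m=27.3511, payoff=9.2889, prob=0.001239
UDDUDD: m=35.4913, payoff=1.1487, prob=0.003186
DUDUDD: m=35.4913, payoff=1.1487, prob=0.003186
UUDUDD: m=46.0541, payoff=0.0000, prob=0.008194
DDUUDD: m=35.4913, payoff=1.1487, prob=0.003186
UDUUDD: m=46.0541, payoff=0.0000, prob=0.008194
DUUUDD: m=46.0541, payoff=0.0000, prob=0.008194
UUUUDD: m=59.7607, payoff=0.0000, prob=0.021069
DDDDUD: m=27.3511, payoff=9.2889, prob=0.001239
UDDDUD: m=35.4913, payoff=1.1487, prob=0.003186
DUDDUD: m=35.4913, payoff=1.1487, prob=0.003186
UUDDUD: m=46.0541, payoff=0.0000, prob=0.008194
DDUDUD: m=35.4913, payoff=1.1487, prob=0.003186
UDUDUD: m=46.0541, payoff=0.0000, prob=0.008194
DUUDUD: m=46.0541, payoff=0.0000, prob=0.008194
UUUDUD: m=59.7607, payoff=0.0000, prob=0.021069
DDDUUD: m=35.4913, payoff=1.1487, prob=0.003186
UDDUUD: m=46.0541, payoff=0.0000, prob=0.008194
DUDUUD: m=46.0541, payoff=0.0000, prob=0.008194
UUDUUD: m=59.7607, payoff=0.0000, prob=0.021069
DDUUUD: m=42.3360, payoff=0.0000, prob=0.008194
UDUUUD: m=54.9360, payoff=0.0000, prob=0.021069
DUUUUD: m=50.4000, payoff=0.0000, prob=0.021069
UUUUUD: m=65.4000, payoff=0.0000, prob=0.054178
DDDDDU: m=25.0927, payoff=11.5473, prob=0.001239
UDDDDU: m=32.5608, payoff=4.0792, prob=0.003186
DUDDDU: m=32.5608, payoff=4.0792, prob=0.003186
UUDDDU: m=42.2515, payoff=0.0000, prob=0.008194
DDUDDU: m=32.5608, payoff=4.0792, prob=0.003186
UDUDDU: m=42.2515, payoff=0.0000, prob=0.008194
DUUDDU: m=42.2515, payoff=0.0000, prob=0.008194
UUUDDU: m=54.8263, payoff=0.0000, prob=0.021069
DDDUDU: m=32.5608, payoff=4.0792, prob=0.003186
UDDUDU: m=42.2515, payoff=0.0000, prob=0.008194
DUDUDU: m=42.2515, payoff=0.0000, prob=0.008194
UUDUDU: m=54.8263, payoff=0.0000, prob=0.021069
DDUUDU: m=42.2515, payoff=0.0000, prob=0.008194
UDUUDU: m=54.8263, payoff=0.0000, prob=0.021069
DUUUDU: m=50.4000, payoff=0.0000, prob=0.021069
UUUUDU: m=65.4000, payoff=0.0000, prob=0.054178
DDDDUU: m=29.8723, payoff=6.7677, prob=0.003186
UDDDUU: m=38.7628, payoff=0.0000, prob=0.008194
DUDDUU: m=38.7628, payoff=0.0000, prob=0.008194
UUDDUU: m=50.2994, payoff=0.0000, prob=0.021069
DDUDUU: m=38.7628, payoff=0.0000, prob=0.008194
UDUDUU: m=50.2994, payoff=0.0000, prob=0.021069
DUUDUU: m=50.2994, payoff=0.0000, prob=0.021069
UUUDUU: m=65.2695, payoff=0.0000, prob=0.054178
DDDUUU: m=35.5622, payoff=1.0778, prob=0.008194
UDDUUU: m=46.1462, payoff=0.0000, prob=0.021069
DUDUUU: m=46.1462, payoff=0.0000, prob=0.021069
UUDUUU: m=59.8802, payoff=0.0000, prob=0.054178
DDUUUU: m=42.3360, payoff=0.0000, prob=0.021069
UDUUUU: m=54.9360, payoff=0.0000, prob=0.054178
DUUUUU: m=50.4000, payoff=0.0000, prob=0.054178
UUUUUU: m=65.4000, payoff=0.0000, prob=0.139314
Price = Σ prob·payoff / R^6 = 0.198350 / 1.126162 = 0.1761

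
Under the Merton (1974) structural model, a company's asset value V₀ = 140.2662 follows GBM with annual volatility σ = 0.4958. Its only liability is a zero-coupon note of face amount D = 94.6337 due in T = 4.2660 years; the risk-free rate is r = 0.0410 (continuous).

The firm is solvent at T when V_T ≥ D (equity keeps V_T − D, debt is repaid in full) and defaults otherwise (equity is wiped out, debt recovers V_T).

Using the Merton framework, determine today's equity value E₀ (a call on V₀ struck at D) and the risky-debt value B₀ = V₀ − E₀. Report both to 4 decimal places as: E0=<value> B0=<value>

E0=79.1247 B0=61.1415

Apply the equity-as-call identities (strike 94.6337, horizon 4.2660 years):
d₁ = [ln(V₀/D) + (r + σ²/2)T] / (σ√T)
   = [ln(140.2662/94.6337) + (0.0410 + 0.5·0.4958²)·4.2660] / (0.4958·√4.2660)
   = [0.393528 + 0.699235] / 1.024040 = 1.067110
d₂ = d₁ − σ√T = 1.067110 − 1.024040 = 0.043070
N(d₁) = 0.857039,  N(d₂) = 0.517177,  e^(−rT) = 0.839536
E₀ = V₀·N(d₁) − D·e^(−rT)·N(d₂)
   = 140.2662·0.857039 − 94.6337·0.839536·0.517177 = 79.124703
B₀ = V₀ − E₀ = 140.2662 − 79.124703 = 61.141497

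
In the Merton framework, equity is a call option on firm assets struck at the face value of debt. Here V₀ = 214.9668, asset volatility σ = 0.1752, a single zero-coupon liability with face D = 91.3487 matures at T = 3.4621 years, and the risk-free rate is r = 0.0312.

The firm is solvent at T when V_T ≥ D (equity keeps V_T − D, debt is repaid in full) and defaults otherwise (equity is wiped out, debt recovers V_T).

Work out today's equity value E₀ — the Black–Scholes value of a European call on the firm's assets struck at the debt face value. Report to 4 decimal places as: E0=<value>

E0=132.9902

With assets at 214.9668 and a single debt payment of 91.3487 at 3.4621 years:
d₁ = [ln(V₀/D) + (r + σ²/2)T] / (σ√T)
   = [ln(214.9668/91.3487) + (0.0312 + 0.5·0.1752²)·3.4621] / (0.1752·√3.4621)
   = [0.855800 + 0.161152] / 0.325990 = 3.119582
d₂ = d₁ − σ√T = 3.119582 − 0.325990 = 2.793592
N(d₁) = 0.999094,  N(d₂) = 0.997394,  e^(−rT) = 0.897612
E₀ = V₀·N(d₁) − D·e^(−rT)·N(d₂)
   = 214.9668·0.999094 − 91.3487·0.897612·0.997394 = 132.990168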